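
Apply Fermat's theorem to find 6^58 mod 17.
By Fermat: 6^{16} ≡ 1 mod 17. 58 = 3×16 + 10. So 6^{58} ≡ 6^{10} ≡ 15 mod 17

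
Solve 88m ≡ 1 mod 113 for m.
Since 113 is prime, by Fermat 88^(-1) ≡ 88^{111} ≡ 9 mod 113. Verify: 88 × 9 = 792 ≡ 1 mod 113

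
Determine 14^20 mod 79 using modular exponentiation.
By repeated squaring mod 79: 14^{1}≡14, 14^{2}≡38, 14^{4}≡22, 14^{8}≡10, 14^{16}≡21. Then 14^{20} = 14^{16+4} ≡ 21 × 22 ≡ 67 mod 79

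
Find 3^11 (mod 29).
By repeated squaring (mod 29): 3^{1}≡3, 3^{2}≡9, 3^{4}≡23, 3^{8}≡7. Then 3^{11} = 3^{8+2+1} ≡ 7 × 9 × 3 ≡ 15 (mod 29)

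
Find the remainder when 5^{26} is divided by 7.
By Fermat: 5^{6} ≡ 1 (mod 7). 26 = 4×6 + 2. So 5^{26} ≡ 5^{2} ≡ 4 (mod 7)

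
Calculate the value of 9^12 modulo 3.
By repeated squaring mod 3: 9^{1}≡0, 9^{2}≡0, 9^{4}≡0, 9^{8}≡0. Then 9^{12} = 9^{8+4} ≡ 0 × 0 ≡ 0 mod 3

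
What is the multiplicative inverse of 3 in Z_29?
Since 29 is prime, by Fermat 3^(-1) ≡ 3^{27} ≡ 10 mod 29. Verify: 3 × 10 = 30 ≡ 1 mod 29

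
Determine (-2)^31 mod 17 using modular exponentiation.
Using Fermat: (-2)^{16} ≡ 1 mod 17. 31 ≡ 15 mod 16. So (-2)^{31} ≡ (-2)^{15} ≡ 8 mod 17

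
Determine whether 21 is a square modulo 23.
By Euler's criterion: 21^{11} ≡ 22 (mod 23). Since this equals -1 (≡ 22), 21 is not a QR.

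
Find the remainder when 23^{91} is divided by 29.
By Fermat: 23^{28} ≡ 1 (mod 29). 91 = 3×28 + 7. So 23^{91} ≡ 23^{7} ≡ 1 (mod 29)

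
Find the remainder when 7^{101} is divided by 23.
By Fermat: 7^{22} ≡ 1 (mod 23). 101 = 4×22 + 13. So 7^{101} ≡ 7^{13} ≡ 20 (mod 23)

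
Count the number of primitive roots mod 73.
A prime p has φ(p-1) primitive roots; here φ(72) = 24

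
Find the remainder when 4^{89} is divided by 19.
By Fermat: 4^{18} ≡ 1 (mod 19). 89 = 4×18 + 17. So 4^{89} ≡ 4^{17} ≡ 5 (mod 19)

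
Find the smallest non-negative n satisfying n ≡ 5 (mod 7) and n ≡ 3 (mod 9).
M = 7 × 9 = 63. M₁ = 9, y₁ ≡ 4 (mod 7). M₂ = 7, y₂ ≡ 4 (mod 9). n = 5×9×4 + 3×7×4 ≡ 12 (mod 63)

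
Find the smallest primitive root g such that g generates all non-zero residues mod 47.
g = 5. For each prime q|46: 5^{23}≡46, 5^{2}≡25, none ≡ 1, so ord_47(5) = 46 and 5 is a primitive root.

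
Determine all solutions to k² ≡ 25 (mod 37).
The square roots of 25 mod 37 are 5 and 32. Verify: 5² = 25 ≡ 25 (mod 37)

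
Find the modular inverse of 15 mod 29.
Since 29 is prime, by Fermat 15^(-1) ≡ 15^{27} ≡ 2 (mod 29). Verify: 15 × 2 = 30 ≡ 1 (mod 29)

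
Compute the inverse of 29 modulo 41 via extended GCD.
Extended GCD: 29(17) + 41(-12) = 1. So 29^(-1) ≡ 17 mod 41. Verify: 29 × 17 = 493 ≡ 1 mod 41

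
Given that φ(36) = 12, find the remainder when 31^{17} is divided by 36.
By Euler: 31^{12} ≡ 1 (mod 36) since gcd(31, 36) = 1. 17 = 1×12 + 5. So 31^{17} ≡ 31^{5} ≡ 7 (mod 36)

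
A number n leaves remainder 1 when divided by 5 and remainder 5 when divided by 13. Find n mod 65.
M = 5 × 13 = 65. M₁ = 13, y₁ ≡ 2 mod 5. M₂ = 5, y₂ ≡ 8 mod 13. n = 1×13×2 + 5×5×8 ≡ 31 mod 65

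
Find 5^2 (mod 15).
5^{2} = 25 ≡ 10 (mod 15)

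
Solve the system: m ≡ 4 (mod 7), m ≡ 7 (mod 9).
M = 7 × 9 = 63. M₁ = 9, y₁ ≡ 4 (mod 7). M₂ = 7, y₂ ≡ 4 (mod 9). m = 4×9×4 + 7×7×4 ≡ 25 (mod 63)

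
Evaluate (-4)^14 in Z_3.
Using Fermat: (-4)^{2} ≡ 1 (mod 3). 14 ≡ 0 (mod 2). So (-4)^{14} ≡ (-4)^{0} ≡ 1 (mod 3)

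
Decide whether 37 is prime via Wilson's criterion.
(36)! mod 37 = 36. Since 36 ≡ -1 mod 37, 37 is prime.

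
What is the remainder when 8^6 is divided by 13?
By repeated squaring mod 13: 8^{1}≡8, 8^{2}≡12, 8^{4}≡1. Then 8^{6} = 8^{4+2} ≡ 1 × 12 ≡ 12 mod 13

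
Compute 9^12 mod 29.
By repeated squaring mod 29: 9^{1}≡9, 9^{2}≡23, 9^{4}≡7, 9^{8}≡20. Then 9^{12} = 9^{8+4} ≡ 20 × 7 ≡ 24 mod 29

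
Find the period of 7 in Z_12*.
Powers of 7 mod 12: 7^1≡7, 7^2≡1. ord_12(7) = 2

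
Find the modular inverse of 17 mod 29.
Since 29 is prime, by Fermat 17^(-1) ≡ 17^{27} ≡ 12 (mod 29). Verify: 17 × 12 = 204 ≡ 1 (mod 29)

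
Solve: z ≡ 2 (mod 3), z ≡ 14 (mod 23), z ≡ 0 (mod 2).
M = 3 × 23 × 2 = 138. M₁ = 46, y₁ ≡ 1 (mod 3). M₂ = 6, y₂ ≡ 4 (mod 23). M₃ = 69, y₃ ≡ 1 (mod 2). z = 2×46×1 + 14×6×4 + 0×69×1 ≡ 14 (mod 138)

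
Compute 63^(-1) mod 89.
Since 89 is prime, by Fermat 63^(-1) ≡ 63^{87} ≡ 65 mod 89. Verify: 63 × 65 = 4095 ≡ 1 mod 89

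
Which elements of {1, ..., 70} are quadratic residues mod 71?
Quadratic residues modulo 71: {1, 2, 3, 4, 5, 6, 8, 9, 10, 12, 15, 16, 18, 19, 20, 24, 25, 27, 29, 30, 32, 36, 37, 38, 40, 43, 45, 48, 49, 50, 54, 57, 58, 60, 64}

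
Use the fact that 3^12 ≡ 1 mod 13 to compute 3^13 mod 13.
By Fermat: 3^{12} ≡ 1 mod 13. So 3^{13} = 3^{12} · 3^{1} ≡ 3^{1} ≡ 3 mod 13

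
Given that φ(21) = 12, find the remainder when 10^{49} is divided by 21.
By Euler: 10^{12} ≡ 1 mod 21 since gcd(10, 21) = 1. 49 = 4×12 + 1. So 10^{49} ≡ 10^{1} ≡ 10 mod 21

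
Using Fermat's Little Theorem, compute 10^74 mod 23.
By Fermat: 10^{22} ≡ 1 (mod 23). 74 = 3×22 + 8. So 10^{74} ≡ 10^{8} ≡ 2 (mod 23)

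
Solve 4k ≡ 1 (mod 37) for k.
Since 37 is prime, by Fermat 4^(-1) ≡ 4^{35} ≡ 28 (mod 37). Verify: 4 × 28 = 112 ≡ 1 (mod 37)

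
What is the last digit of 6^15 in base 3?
By repeated squaring mod 3: 6^{1}≡0, 6^{2}≡0, 6^{4}≡0, 6^{8}≡0. Then 6^{15} = 6^{8+4+2+1} ≡ 0 × 0 × 0 × 0 ≡ 0 mod 3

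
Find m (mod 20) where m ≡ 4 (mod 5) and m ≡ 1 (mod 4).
M = 5 × 4 = 20. M₁ = 4, y₁ ≡ 4 (mod 5). M₂ = 5, y₂ ≡ 1 (mod 4). m = 4×4×4 + 1×5×1 ≡ 9 (mod 20)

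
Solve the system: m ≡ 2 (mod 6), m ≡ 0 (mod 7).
M = 6 × 7 = 42. M₁ = 7, y₁ ≡ 1 (mod 6). M₂ = 6, y₂ ≡ 6 (mod 7). m = 2×7×1 + 0×6×6 ≡ 14 (mod 42)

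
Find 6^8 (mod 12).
By repeated squaring (mod 12): 6^{1}≡6, 6^{2}≡0, 6^{4}≡0, 6^{8}≡0. So 6^{8} ≡ 0 (mod 12)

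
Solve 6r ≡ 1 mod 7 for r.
Since 7 is prime, by Fermat 6^(-1) ≡ 6^{5} ≡ 6 mod 7. Verify: 6 × 6 = 36 ≡ 1 mod 7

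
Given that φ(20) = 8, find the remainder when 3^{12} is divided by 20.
By Euler: 3^{8} ≡ 1 mod 20 since gcd(3, 20) = 1. 12 = 1×8 + 4. So 3^{12} ≡ 3^{4} ≡ 1 mod 20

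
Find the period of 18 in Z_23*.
Powers of 18 mod 23: 18^1≡18, 18^2≡2, 18^3≡13, 18^4≡4, 18^5≡3, 18^6≡8, 18^7≡6, 18^8≡16, 18^9≡12, 18^10≡9, 18^11≡1. ord_23(18) = 11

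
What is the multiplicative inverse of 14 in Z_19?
Since 19 is prime, by Fermat 14^(-1) ≡ 14^{17} ≡ 15 mod 19. Verify: 14 × 15 = 210 ≡ 1 mod 19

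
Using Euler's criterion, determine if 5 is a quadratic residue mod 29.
By Euler's criterion: 5^{14} ≡ 1 (mod 29). Since this equals 1, 5 is a QR.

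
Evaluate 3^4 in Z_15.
3^{4} = 81 ≡ 6 mod 15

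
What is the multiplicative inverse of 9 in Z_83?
Since 83 is prime, by Fermat 9^(-1) ≡ 9^{81} ≡ 37 mod 83. Verify: 9 × 37 = 333 ≡ 1 mod 83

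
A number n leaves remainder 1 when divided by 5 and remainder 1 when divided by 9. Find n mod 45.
M = 5 × 9 = 45. M₁ = 9, y₁ ≡ 4 mod 5. M₂ = 5, y₂ ≡ 2 mod 9. n = 1×9×4 + 1×5×2 ≡ 1 mod 45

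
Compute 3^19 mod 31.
By repeated squaring mod 31: 3^{1}≡3, 3^{2}≡9, 3^{4}≡19, 3^{8}≡20, 3^{16}≡28. Then 3^{19} = 3^{16+2+1} ≡ 28 × 9 × 3 ≡ 12 mod 31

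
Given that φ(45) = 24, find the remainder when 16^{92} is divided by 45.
By Euler: 16^{24} ≡ 1 mod 45 since gcd(16, 45) = 1. 92 = 3×24 + 20. So 16^{92} ≡ 16^{20} ≡ 31 mod 45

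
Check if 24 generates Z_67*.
24^{11} ≡ 1 (mod 67) and 11 < 66, so ord_67(24) = 11 ≠ 66 and 24 is not a primitive root.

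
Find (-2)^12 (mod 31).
By repeated squaring (mod 31): (-2)^{1}≡29, (-2)^{2}≡4, (-2)^{4}≡16, (-2)^{8}≡8. Then (-2)^{12} = (-2)^{8+4} ≡ 8 × 16 ≡ 4 (mod 31)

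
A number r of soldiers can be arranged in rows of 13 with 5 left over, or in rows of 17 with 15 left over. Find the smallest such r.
M = 13 × 17 = 221. M₁ = 17, y₁ ≡ 10 mod 13. M₂ = 13, y₂ ≡ 4 mod 17. r = 5×17×10 + 15×13×4 ≡ 83 mod 221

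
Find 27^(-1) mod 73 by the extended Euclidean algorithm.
Extended GCD: 27(-27) + 73(10) = 1. So 27^(-1) ≡ -27 ≡ 46 mod 73. Verify: 27 × 46 = 1242 ≡ 1 mod 73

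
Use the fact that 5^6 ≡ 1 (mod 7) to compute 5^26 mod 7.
By Fermat: 5^{6} ≡ 1 (mod 7). 26 = 4×6 + 2. So 5^{26} ≡ 5^{2} ≡ 4 (mod 7)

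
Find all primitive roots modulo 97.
There are φ(96) = 32 primitive roots mod 97: {5, 7, 10, 13, 14, 15, 17, 21, 23, 26, 29, 37, 38, 39, 40, 41, 56, 57, 58, 59, 60, 68, 71, 74, 76, 80, 82, 83, 84, 87, 90, 92}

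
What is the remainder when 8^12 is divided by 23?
By repeated squaring (mod 23): 8^{1}≡8, 8^{2}≡18, 8^{4}≡2, 8^{8}≡4. Then 8^{12} = 8^{8+4} ≡ 4 × 2 ≡ 8 (mod 23)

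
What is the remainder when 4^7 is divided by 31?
By repeated squaring (mod 31): 4^{1}≡4, 4^{2}≡16, 4^{4}≡8. Then 4^{7} = 4^{4+2+1} ≡ 8 × 16 × 4 ≡ 16 (mod 31)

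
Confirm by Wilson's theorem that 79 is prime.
(78)! mod 79 = 78. Since this equals -1 mod 79, Wilson confirms 79 is prime.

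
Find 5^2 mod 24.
5^{2} = 25 ≡ 1 mod 24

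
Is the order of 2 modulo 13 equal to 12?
Powers of 2 mod 13: 2^1≡2, 2^2≡4, 2^3≡8, 2^4≡3, 2^5≡6, 2^6≡12, 2^7≡11, 2^8≡9, 2^9≡5, 2^10≡10, 2^11≡7, 2^12≡1. First k with 2^k≡1 is k=12. Yes, ord_13(2) = 12.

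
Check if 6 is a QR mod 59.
By Euler's criterion: 6^{29} ≡ 58 (mod 59). Since this equals -1 (≡ 58), 6 is not a QR.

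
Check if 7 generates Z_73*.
7^{24} ≡ 1 mod 73 and 24 < 72, so ord_73(7) = 24 ≠ 72 and 7 is not a primitive root.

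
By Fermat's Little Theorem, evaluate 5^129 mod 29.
By Fermat: 5^{28} ≡ 1 mod 29. 129 = 4×28 + 17. So 5^{129} ≡ 5^{17} ≡ 9 mod 29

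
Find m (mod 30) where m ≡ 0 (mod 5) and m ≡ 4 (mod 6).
M = 5 × 6 = 30. M₁ = 6, y₁ ≡ 1 (mod 5). M₂ = 5, y₂ ≡ 5 (mod 6). m = 0×6×1 + 4×5×5 ≡ 10 (mod 30)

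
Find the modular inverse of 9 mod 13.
Since 13 is prime, by Fermat 9^(-1) ≡ 9^{11} ≡ 3 (mod 13). Verify: 9 × 3 = 27 ≡ 1 (mod 13)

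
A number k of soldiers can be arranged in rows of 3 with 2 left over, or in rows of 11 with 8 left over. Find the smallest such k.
M = 3 × 11 = 33. M₁ = 11, y₁ ≡ 2 mod 3. M₂ = 3, y₂ ≡ 4 mod 11. k = 2×11×2 + 8×3×4 ≡ 8 mod 33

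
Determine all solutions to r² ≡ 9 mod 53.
The square roots of 9 mod 53 are 50 and 3. Verify: 50² = 2500 ≡ 9 mod 53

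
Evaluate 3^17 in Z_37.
By repeated squaring mod 37: 3^{1}≡3, 3^{2}≡9, 3^{4}≡7, 3^{8}≡12, 3^{16}≡33. Then 3^{17} = 3^{16+1} ≡ 33 × 3 ≡ 25 mod 37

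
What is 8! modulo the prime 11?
(10)! = (8)! × (9) × (10) ≡ -1 (mod 11). So (8)! ≡ -1 × [(10)(9)]^(-1) ≡ 5 (mod 11)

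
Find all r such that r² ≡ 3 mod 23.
The square roots of 3 mod 23 are 16 and 7. Verify: 16² = 256 ≡ 3 mod 23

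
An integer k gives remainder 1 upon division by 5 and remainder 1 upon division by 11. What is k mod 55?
M = 5 × 11 = 55. M₁ = 11, y₁ ≡ 1 mod 5. M₂ = 5, y₂ ≡ 9 mod 11. k = 1×11×1 + 1×5×9 ≡ 1 mod 55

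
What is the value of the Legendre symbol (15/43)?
(15/43) = 15^{21} mod 43 = 1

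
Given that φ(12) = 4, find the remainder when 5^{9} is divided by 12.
By Euler: 5^{4} ≡ 1 mod 12 since gcd(5, 12) = 1. 9 = 2×4 + 1. So 5^{9} ≡ 5^{1} ≡ 5 mod 12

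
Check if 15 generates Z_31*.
15^{10} ≡ 1 mod 31 and 10 < 30, so ord_31(15) = 10 ≠ 30 and 15 is not a primitive root.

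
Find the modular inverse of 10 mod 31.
Since 31 is prime, by Fermat 10^(-1) ≡ 10^{29} ≡ 28 (mod 31). Verify: 10 × 28 = 280 ≡ 1 (mod 31)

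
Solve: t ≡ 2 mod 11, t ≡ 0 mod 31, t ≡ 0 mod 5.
M = 11 × 31 × 5 = 1705. M₁ = 155, y₁ ≡ 1 mod 11. M₂ = 55, y₂ ≡ 22 mod 31. M₃ = 341, y₃ ≡ 1 mod 5. t = 2×155×1 + 0×55×22 + 0×341×1 ≡ 310 mod 1705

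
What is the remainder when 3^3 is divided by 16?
3^{3} = 27 ≡ 11 mod 16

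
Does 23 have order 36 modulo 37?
23^{12} ≡ 1 mod 37 and 12 < 36, so ord_37(23) = 12 ≠ 36 and 23 is not a primitive root.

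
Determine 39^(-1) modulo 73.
Since 73 is prime, by Fermat 39^(-1) ≡ 39^{71} ≡ 15 (mod 73). Verify: 39 × 15 = 585 ≡ 1 (mod 73)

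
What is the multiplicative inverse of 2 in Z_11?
Since 11 is prime, by Fermat 2^(-1) ≡ 2^{9} ≡ 6 (mod 11). Verify: 2 × 6 = 12 ≡ 1 (mod 11)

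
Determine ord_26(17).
Powers of 17 mod 26: 17^1≡17, 17^2≡3, 17^3≡25, 17^4≡9, 17^5≡23, 17^6≡1. ord_26(17) = 6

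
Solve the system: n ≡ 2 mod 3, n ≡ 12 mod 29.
M = 3 × 29 = 87. M₁ = 29, y₁ ≡ 2 mod 3. M₂ = 3, y₂ ≡ 10 mod 29. n = 2×29×2 + 12×3×10 ≡ 41 mod 87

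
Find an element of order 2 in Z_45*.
19 has order 2 mod 45 since 19^{2} ≡ 1 mod 45 and no smaller power works.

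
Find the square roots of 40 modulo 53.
The square roots of 40 mod 53 are 27 and 26. Verify: 27² = 729 ≡ 40 mod 53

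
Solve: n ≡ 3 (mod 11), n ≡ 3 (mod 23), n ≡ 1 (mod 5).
M = 11 × 23 × 5 = 1265. M₁ = 115, y₁ ≡ 9 (mod 11). M₂ = 55, y₂ ≡ 18 (mod 23). M₃ = 253, y₃ ≡ 2 (mod 5). n = 3×115×9 + 3×55×18 + 1×253×2 ≡ 256 (mod 1265)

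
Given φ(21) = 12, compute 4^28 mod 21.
By Euler: 4^{12} ≡ 1 mod 21 since gcd(4, 21) = 1. 28 = 2×12 + 4. So 4^{28} ≡ 4^{4} ≡ 4 mod 21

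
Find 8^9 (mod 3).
Using Fermat: 8^{2} ≡ 1 (mod 3). 9 ≡ 1 (mod 2). So 8^{9} ≡ 8^{1} ≡ 2 (mod 3)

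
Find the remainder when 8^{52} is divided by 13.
By Fermat: 8^{12} ≡ 1 (mod 13). 52 = 4×12 + 4. So 8^{52} ≡ 8^{4} ≡ 1 (mod 13)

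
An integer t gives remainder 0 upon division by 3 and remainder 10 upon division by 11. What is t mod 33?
M = 3 × 11 = 33. M₁ = 11, y₁ ≡ 2 mod 3. M₂ = 3, y₂ ≡ 4 mod 11. t = 0×11×2 + 10×3×4 ≡ 21 mod 33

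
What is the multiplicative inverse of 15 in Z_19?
Since 19 is prime, by Fermat 15^(-1) ≡ 15^{17} ≡ 14 (mod 19). Verify: 15 × 14 = 210 ≡ 1 (mod 19)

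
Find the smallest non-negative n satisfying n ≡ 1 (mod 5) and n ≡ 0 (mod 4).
M = 5 × 4 = 20. M₁ = 4, y₁ ≡ 4 (mod 5). M₂ = 5, y₂ ≡ 1 (mod 4). n = 1×4×4 + 0×5×1 ≡ 16 (mod 20)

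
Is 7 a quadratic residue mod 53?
By Euler's criterion: 7^{26} ≡ 1 (mod 53). Since this equals 1, 7 is a QR.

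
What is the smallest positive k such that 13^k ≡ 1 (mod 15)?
Powers of 13 mod 15: 13^1≡13, 13^2≡4, 13^3≡7, 13^4≡1. So the order of 13 is 4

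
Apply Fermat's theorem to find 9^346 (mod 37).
By Fermat: 9^{36} ≡ 1 (mod 37). 346 ≡ 22 (mod 36). So 9^{346} ≡ 9^{22} ≡ 12 (mod 37)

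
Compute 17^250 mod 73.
Using Fermat: 17^{72} ≡ 1 (mod 73). 250 ≡ 34 (mod 72). So 17^{250} ≡ 17^{34} ≡ 49 (mod 73)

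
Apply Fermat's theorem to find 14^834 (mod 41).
By Fermat: 14^{40} ≡ 1 (mod 41). 834 ≡ 34 (mod 40). So 14^{834} ≡ 14^{34} ≡ 32 (mod 41)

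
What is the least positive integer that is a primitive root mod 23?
g = 5. Powers: [5, 2, 10, 4, 20, 8, 17, ...] generates all 22 non-zero residues.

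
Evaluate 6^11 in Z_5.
Using Fermat: 6^{4} ≡ 1 mod 5. 11 ≡ 3 mod 4. So 6^{11} ≡ 6^{3} ≡ 1 mod 5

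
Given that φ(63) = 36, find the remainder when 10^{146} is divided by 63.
By Euler: 10^{36} ≡ 1 (mod 63) since gcd(10, 63) = 1. 146 = 4×36 + 2. So 10^{146} ≡ 10^{2} ≡ 37 (mod 63)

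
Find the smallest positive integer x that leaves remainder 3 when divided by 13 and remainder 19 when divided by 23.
M = 13 × 23 = 299. M₁ = 23, y₁ ≡ 4 mod 13. M₂ = 13, y₂ ≡ 16 mod 23. x = 3×23×4 + 19×13×16 ≡ 42 mod 299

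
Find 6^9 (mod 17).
By repeated squaring (mod 17): 6^{1}≡6, 6^{2}≡2, 6^{4}≡4, 6^{8}≡16. Then 6^{9} = 6^{8+1} ≡ 16 × 6 ≡ 11 (mod 17)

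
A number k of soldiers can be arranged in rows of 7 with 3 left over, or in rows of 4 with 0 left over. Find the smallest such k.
M = 7 × 4 = 28. M₁ = 4, y₁ ≡ 2 (mod 7). M₂ = 7, y₂ ≡ 3 (mod 4). k = 3×4×2 + 0×7×3 ≡ 24 (mod 28)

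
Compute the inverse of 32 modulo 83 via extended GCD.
Extended GCD: 32(13) + 83(-5) = 1. So 32^(-1) ≡ 13 (mod 83). Verify: 32 × 13 = 416 ≡ 1 (mod 83)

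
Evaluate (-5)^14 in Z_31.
By repeated squaring (mod 31): (-5)^{1}≡26, (-5)^{2}≡25, (-5)^{4}≡5, (-5)^{8}≡25. Then (-5)^{14} = (-5)^{8+4+2} ≡ 25 × 5 × 25 ≡ 25 (mod 31)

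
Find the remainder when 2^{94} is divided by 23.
By Fermat: 2^{22} ≡ 1 (mod 23). 94 = 4×22 + 6. So 2^{94} ≡ 2^{6} ≡ 18 (mod 23)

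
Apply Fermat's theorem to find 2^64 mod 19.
By Fermat: 2^{18} ≡ 1 mod 19. 64 = 3×18 + 10. So 2^{64} ≡ 2^{10} ≡ 17 mod 19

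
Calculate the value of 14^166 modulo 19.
Using Fermat: 14^{18} ≡ 1 mod 19. 166 ≡ 4 mod 18. So 14^{166} ≡ 14^{4} ≡ 17 mod 19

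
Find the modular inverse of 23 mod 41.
Since 41 is prime, by Fermat 23^(-1) ≡ 23^{39} ≡ 25 mod 41. Verify: 23 × 25 = 575 ≡ 1 mod 41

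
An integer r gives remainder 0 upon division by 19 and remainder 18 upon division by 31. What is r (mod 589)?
M = 19 × 31 = 589. M₁ = 31, y₁ ≡ 8 (mod 19). M₂ = 19, y₂ ≡ 18 (mod 31). r = 0×31×8 + 18×19×18 ≡ 266 (mod 589)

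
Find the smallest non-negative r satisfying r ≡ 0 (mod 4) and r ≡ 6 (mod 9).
M = 4 × 9 = 36. M₁ = 9, y₁ ≡ 1 (mod 4). M₂ = 4, y₂ ≡ 7 (mod 9). r = 0×9×1 + 6×4×7 ≡ 24 (mod 36)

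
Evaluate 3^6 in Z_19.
By repeated squaring (mod 19): 3^{1}≡3, 3^{2}≡9, 3^{4}≡5. Then 3^{6} = 3^{4+2} ≡ 5 × 9 ≡ 7 (mod 19)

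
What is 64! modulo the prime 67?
(66)! = (64)! × (65) × (66) ≡ -1 (mod 67). So (64)! ≡ -1 × [(66)(65)]^(-1) ≡ 33 (mod 67)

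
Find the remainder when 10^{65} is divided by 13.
By Fermat: 10^{12} ≡ 1 mod 13. 65 = 5×12 + 5. So 10^{65} ≡ 10^{5} ≡ 4 mod 13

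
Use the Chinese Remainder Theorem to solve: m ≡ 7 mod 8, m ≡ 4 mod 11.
M = 8 × 11 = 88. M₁ = 11, y₁ ≡ 3 mod 8. M₂ = 8, y₂ ≡ 7 mod 11. m = 7×11×3 + 4×8×7 ≡ 15 mod 88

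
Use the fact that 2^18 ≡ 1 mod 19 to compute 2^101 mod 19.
By Fermat: 2^{18} ≡ 1 mod 19. 101 = 5×18 + 11. So 2^{101} ≡ 2^{11} ≡ 15 mod 19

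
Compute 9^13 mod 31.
By repeated squaring (mod 31): 9^{1}≡9, 9^{2}≡19, 9^{4}≡20, 9^{8}≡28. Then 9^{13} = 9^{8+4+1} ≡ 28 × 20 × 9 ≡ 18 (mod 31)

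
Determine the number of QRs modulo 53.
The squaring map on Z_53* is 2-to-1, so there are (52)/2 = 26 QRs.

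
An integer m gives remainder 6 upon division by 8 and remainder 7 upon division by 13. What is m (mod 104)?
M = 8 × 13 = 104. M₁ = 13, y₁ ≡ 5 (mod 8). M₂ = 8, y₂ ≡ 5 (mod 13). m = 6×13×5 + 7×8×5 ≡ 46 (mod 104)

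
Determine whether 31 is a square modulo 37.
By Euler's criterion: 31^{18} ≡ 36 (mod 37). Since this equals -1 (≡ 36), 31 is not a QR.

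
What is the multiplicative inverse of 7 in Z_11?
Since 11 is prime, by Fermat 7^(-1) ≡ 7^{9} ≡ 8 (mod 11). Verify: 7 × 8 = 56 ≡ 1 (mod 11)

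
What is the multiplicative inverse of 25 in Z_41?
Since 41 is prime, by Fermat 25^(-1) ≡ 25^{39} ≡ 23 mod 41. Verify: 25 × 23 = 575 ≡ 1 mod 41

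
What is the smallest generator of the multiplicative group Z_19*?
g = 2. Powers: [2, 4, 8, 16, 13, 7, ...] generates all 18 non-zero residues.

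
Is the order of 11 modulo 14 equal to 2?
Powers of 11 mod 14: 11^1≡11, 11^2≡9, 11^3≡1. 11^2≡9≢1, so ord ≠ 2. No, the actual order is 3.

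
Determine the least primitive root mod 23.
g = 5. For each prime q|22: 5^{11}≡22, 5^{2}≡2, none ≡ 1, so ord_23(5) = 22 and 5 is a primitive root.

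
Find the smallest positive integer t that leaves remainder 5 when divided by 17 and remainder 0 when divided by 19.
M = 17 × 19 = 323. M₁ = 19, y₁ ≡ 9 mod 17. M₂ = 17, y₂ ≡ 9 mod 19. t = 5×19×9 + 0×17×9 ≡ 209 mod 323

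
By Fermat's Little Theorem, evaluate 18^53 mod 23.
By Fermat: 18^{22} ≡ 1 (mod 23). 53 = 2×22 + 9. So 18^{53} ≡ 18^{9} ≡ 12 (mod 23)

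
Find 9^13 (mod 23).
By repeated squaring (mod 23): 9^{1}≡9, 9^{2}≡12, 9^{4}≡6, 9^{8}≡13. Then 9^{13} = 9^{8+4+1} ≡ 13 × 6 × 9 ≡ 12 (mod 23)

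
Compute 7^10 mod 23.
By repeated squaring (mod 23): 7^{1}≡7, 7^{2}≡3, 7^{4}≡9, 7^{8}≡12. Then 7^{10} = 7^{8+2} ≡ 12 × 3 ≡ 13 (mod 23)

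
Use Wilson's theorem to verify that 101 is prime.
(100)! mod 101 = 100. Since this equals -1 (mod 101), Wilson confirms 101 is prime.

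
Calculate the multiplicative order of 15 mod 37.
Powers of 15 mod 37: 15^1≡15, 15^2≡3, 15^3≡8, 15^4≡9, 15^5≡24, 15^6≡27, 15^7≡35, 15^8≡7, 15^9≡31, 15^10≡21, 15^11≡19, 15^12≡26, 15^13≡20, 15^14≡4, 15^15≡23, 15^16≡12, 15^17≡32, 15^18≡36, 15^19≡22, 15^20≡34, 15^21≡29, 15^22≡28, 15^23≡13, 15^24≡10, 15^25≡2, 15^26≡30, 15^27≡6, 15^28≡16, 15^29≡18, 15^30≡11, 15^31≡17, 15^32≡33, 15^33≡14, 15^34≡25, 15^35≡5, 15^36≡1. ord_37(15) = 36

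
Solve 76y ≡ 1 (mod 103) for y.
Since 103 is prime, by Fermat 76^(-1) ≡ 76^{101} ≡ 61 (mod 103). Verify: 76 × 61 = 4636 ≡ 1 (mod 103)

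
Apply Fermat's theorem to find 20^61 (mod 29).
By Fermat: 20^{28} ≡ 1 (mod 29). 61 = 2×28 + 5. So 20^{61} ≡ 20^{5} ≡ 24 (mod 29)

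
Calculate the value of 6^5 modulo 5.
Using Fermat: 6^{4} ≡ 1 (mod 5). 5 ≡ 1 (mod 4). So 6^{5} ≡ 6^{1} ≡ 1 (mod 5)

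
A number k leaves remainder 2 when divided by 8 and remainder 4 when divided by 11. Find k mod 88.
M = 8 × 11 = 88. M₁ = 11, y₁ ≡ 3 mod 8. M₂ = 8, y₂ ≡ 7 mod 11. k = 2×11×3 + 4×8×7 ≡ 26 mod 88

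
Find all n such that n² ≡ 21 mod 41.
The square roots of 21 mod 41 are 12 and 29. Verify: 12² = 144 ≡ 21 mod 41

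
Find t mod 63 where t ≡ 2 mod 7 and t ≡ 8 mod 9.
M = 7 × 9 = 63. M₁ = 9, y₁ ≡ 4 mod 7. M₂ = 7, y₂ ≡ 4 mod 9. t = 2×9×4 + 8×7×4 ≡ 44 mod 63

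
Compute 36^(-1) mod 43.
Since 43 is prime, by Fermat 36^(-1) ≡ 36^{41} ≡ 6 mod 43. Verify: 36 × 6 = 216 ≡ 1 mod 43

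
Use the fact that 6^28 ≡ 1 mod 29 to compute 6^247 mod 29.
By Fermat: 6^{28} ≡ 1 mod 29. 247 ≡ 23 mod 28. So 6^{247} ≡ 6^{23} ≡ 22 mod 29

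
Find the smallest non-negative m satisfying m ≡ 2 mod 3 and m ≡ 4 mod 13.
M = 3 × 13 = 39. M₁ = 13, y₁ ≡ 1 mod 3. M₂ = 3, y₂ ≡ 9 mod 13. m = 2×13×1 + 4×3×9 ≡ 17 mod 39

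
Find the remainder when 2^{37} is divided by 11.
By Fermat: 2^{10} ≡ 1 mod 11. 37 = 3×10 + 7. So 2^{37} ≡ 2^{7} ≡ 7 mod 11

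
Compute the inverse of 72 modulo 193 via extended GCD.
Extended GCD: 72(-67) + 193(25) = 1. So 72^(-1) ≡ -67 ≡ 126 mod 193. Verify: 72 × 126 = 9072 ≡ 1 mod 193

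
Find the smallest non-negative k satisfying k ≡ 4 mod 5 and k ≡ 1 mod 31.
M = 5 × 31 = 155. M₁ = 31, y₁ ≡ 1 mod 5. M₂ = 5, y₂ ≡ 25 mod 31. k = 4×31×1 + 1×5×25 ≡ 94 mod 155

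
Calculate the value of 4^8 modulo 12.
By repeated squaring (mod 12): 4^{1}≡4, 4^{2}≡4, 4^{4}≡4, 4^{8}≡4. So 4^{8} ≡ 4 (mod 12)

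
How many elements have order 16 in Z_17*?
There are φ(17-1) = φ(16) = 8 primitive roots modulo 17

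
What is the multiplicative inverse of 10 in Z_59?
Since 59 is prime, by Fermat 10^(-1) ≡ 10^{57} ≡ 6 (mod 59). Verify: 10 × 6 = 60 ≡ 1 (mod 59)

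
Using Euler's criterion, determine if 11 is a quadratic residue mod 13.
By Euler's criterion: 11^{6} ≡ 12 (mod 13). Since this equals -1 (≡ 12), 11 is not a QR.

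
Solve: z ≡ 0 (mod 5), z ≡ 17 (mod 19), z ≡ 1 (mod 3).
M = 5 × 19 × 3 = 285. M₁ = 57, y₁ ≡ 3 (mod 5). M₂ = 15, y₂ ≡ 14 (mod 19). M₃ = 95, y₃ ≡ 2 (mod 3). z = 0×57×3 + 17×15×14 + 1×95×2 ≡ 55 (mod 285)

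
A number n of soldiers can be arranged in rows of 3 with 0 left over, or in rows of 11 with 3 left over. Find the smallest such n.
M = 3 × 11 = 33. M₁ = 11, y₁ ≡ 2 (mod 3). M₂ = 3, y₂ ≡ 4 (mod 11). n = 0×11×2 + 3×3×4 ≡ 3 (mod 33)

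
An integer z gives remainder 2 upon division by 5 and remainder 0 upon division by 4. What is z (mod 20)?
M = 5 × 4 = 20. M₁ = 4, y₁ ≡ 4 (mod 5). M₂ = 5, y₂ ≡ 1 (mod 4). z = 2×4×4 + 0×5×1 ≡ 12 (mod 20)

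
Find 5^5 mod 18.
By repeated squaring mod 18: 5^{1}≡5, 5^{2}≡7, 5^{4}≡13. Then 5^{5} = 5^{4+1} ≡ 13 × 5 ≡ 11 mod 18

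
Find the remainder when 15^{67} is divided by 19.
By Fermat: 15^{18} ≡ 1 (mod 19). 67 = 3×18 + 13. So 15^{67} ≡ 15^{13} ≡ 10 (mod 19)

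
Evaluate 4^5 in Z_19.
By repeated squaring mod 19: 4^{1}≡4, 4^{2}≡16, 4^{4}≡9. Then 4^{5} = 4^{4+1} ≡ 9 × 4 ≡ 17 mod 19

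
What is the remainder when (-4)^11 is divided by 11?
Using Fermat: (-4)^{10} ≡ 1 (mod 11). 11 ≡ 1 (mod 10). So (-4)^{11} ≡ (-4)^{1} ≡ 7 (mod 11)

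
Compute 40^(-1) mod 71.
Since 71 is prime, by Fermat 40^(-1) ≡ 40^{69} ≡ 16 mod 71. Verify: 40 × 16 = 640 ≡ 1 mod 71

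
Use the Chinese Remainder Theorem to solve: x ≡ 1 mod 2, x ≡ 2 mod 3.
M = 2 × 3 = 6. M₁ = 3, y₁ ≡ 1 mod 2. M₂ = 2, y₂ ≡ 2 mod 3. x = 1×3×1 + 2×2×2 ≡ 5 mod 6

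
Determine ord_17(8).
Powers of 8 mod 17: 8^1≡8, 8^2≡13, 8^3≡2, 8^4≡16, 8^5≡9, 8^6≡4, 8^7≡15, 8^8≡1. So the order of 8 is 8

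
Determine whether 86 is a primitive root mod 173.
ord_173(86) divides 172. For each prime q|172: 86^{86}≡172, 86^{4}≡119, none ≡ 1. So 86 has order 172 and is a primitive root mod 173.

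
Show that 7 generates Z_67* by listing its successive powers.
7^1, 7^2, ..., 7^{66} mod 67: [7, 49, 8, 56, 57, 64, 46, 54, 43, 33, 30, 9, 63, 39, 5, 35, 44, 40, 12, 17, 52, 29, 2, 14, 31, 16, 45, 47, 61, 25, 41, 19, 66, 60, 18, 59, 11, 10, 3, 21, 13, 24, 34, 37, 58, 4, 28, 62, 32, 23, 27, 55, 50, 15, 38, 65, 53, 36, 51, 22, 20, 6, 42, 26, 48, 1]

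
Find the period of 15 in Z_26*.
Powers of 15 mod 26: 15^1≡15, 15^2≡17, 15^3≡21, 15^4≡3, 15^5≡19, 15^6≡25, 15^7≡11, 15^8≡9, 15^9≡5, 15^10≡23, 15^11≡7, 15^12≡1. ord_26(15) = 12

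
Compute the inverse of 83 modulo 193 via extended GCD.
Extended GCD: 83(-93) + 193(40) = 1. So 83^(-1) ≡ -93 ≡ 100 (mod 193). Verify: 83 × 100 = 8300 ≡ 1 (mod 193)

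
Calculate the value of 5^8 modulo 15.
By repeated squaring (mod 15): 5^{1}≡5, 5^{2}≡10, 5^{4}≡10, 5^{8}≡10. So 5^{8} ≡ 10 (mod 15)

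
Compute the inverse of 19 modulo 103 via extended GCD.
Extended GCD: 19(38) + 103(-7) = 1. So 19^(-1) ≡ 38 (mod 103). Verify: 19 × 38 = 722 ≡ 1 (mod 103)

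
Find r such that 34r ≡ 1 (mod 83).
Since 83 is prime, by Fermat 34^(-1) ≡ 34^{81} ≡ 22 (mod 83). Verify: 34 × 22 = 748 ≡ 1 (mod 83)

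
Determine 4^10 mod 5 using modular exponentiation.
Using Fermat: 4^{4} ≡ 1 mod 5. 10 ≡ 2 mod 4. So 4^{10} ≡ 4^{2} ≡ 1 mod 5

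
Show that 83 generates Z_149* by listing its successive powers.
83^1, 83^2, ..., 83^{148} mod 149: [83, 35, 74, 33, 57, 112, 58, 46, 93, 120, 126, 28, 89, 86, 135, 30, 106, 7, 134, 96, 71, 82, 101, 39, 108, 24, 55, 95, 137, 47, 27, 6, 51, 61, 146, 49, 44, 76, 50, 127, 111, 124, 11, 19, 87, 69, 65, 31, 40, 42, 59, 129, 128, 45, 10, 85, 52, 144, 32, 123, 77, 133, 13, 36, 8, 68, 131, 145, 115, 9, 2, 17, 70, 148, 66, 114, 75, 116, 92, 37, 91, 103, 56, 29, 23, 121, 60, 63, 14, 119, 43, 142, 15, 53, 78, 67, 48, 110, 41, 125, 94, 54, 12, 102, 122, 143, 98, 88, 3, 100, 105, 73, 99, 22, 38, 25, 138, 130, 62, 80, 84, 118, 109, 107, 90, 20, 21, 104, 139, 64, 97, 5, 117, 26, 72, 16, 136, 113, 141, 81, 18, 4, 34, 140, 147, 132, 79, 1]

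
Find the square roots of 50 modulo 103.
The square roots of 50 mod 103 are 16 and 87. Verify: 16² = 256 ≡ 50 mod 103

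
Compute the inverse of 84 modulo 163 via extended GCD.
Extended GCD: 84(33) + 163(-17) = 1. So 84^(-1) ≡ 33 mod 163. Verify: 84 × 33 = 2772 ≡ 1 mod 163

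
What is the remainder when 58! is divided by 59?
By Wilson's theorem, (58)! ≡ -1 ≡ 58 (mod 59)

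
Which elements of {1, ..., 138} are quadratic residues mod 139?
QRs mod 139: {1, 4, 5, 6, 7, 9, 11, 13, 16, 20, 24, 25, 28, 29, 30, 31, 34, 35, 36, 37, 38, 41, 42, 44, 45, 46, 47, 49, 51, 52, 54, 55, 57, 63, 64, 65, 66, 67, 69, 71, 77, 78, 79, 80, 81, 83, 86, 89, 91, 96, 99, 100, 106, 107, 112, 113, 116, 117, 118, 120, 121, 122, 124, 125, 127, 129, 131, 136, 137}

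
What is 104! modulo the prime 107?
(106)! = (104)! × (105) × (106) ≡ -1 (mod 107). So (104)! ≡ -1 × [(106)(105)]^(-1) ≡ 53 (mod 107)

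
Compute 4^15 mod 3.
Using Fermat: 4^{2} ≡ 1 (mod 3). 15 ≡ 1 (mod 2). So 4^{15} ≡ 4^{1} ≡ 1 (mod 3)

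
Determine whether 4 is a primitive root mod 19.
4^{9} ≡ 1 (mod 19) and 9 < 18, so ord_19(4) = 9 ≠ 18 and 4 is not a primitive root.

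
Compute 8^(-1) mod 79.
Since 79 is prime, by Fermat 8^(-1) ≡ 8^{77} ≡ 10 mod 79. Verify: 8 × 10 = 80 ≡ 1 mod 79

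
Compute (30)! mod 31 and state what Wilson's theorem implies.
(30)! mod 31 = 30. Since this equals -1 (mod 31), Wilson confirms 31 is prime.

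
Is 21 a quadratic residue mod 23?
By Euler's criterion: 21^{11} ≡ 22 mod 23. Since this equals -1 (≡ 22), 21 is not a QR.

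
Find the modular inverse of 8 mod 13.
Since 13 is prime, by Fermat 8^(-1) ≡ 8^{11} ≡ 5 (mod 13). Verify: 8 × 5 = 40 ≡ 1 (mod 13)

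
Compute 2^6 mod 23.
By repeated squaring (mod 23): 2^{1}≡2, 2^{2}≡4, 2^{4}≡16. Then 2^{6} = 2^{4+2} ≡ 16 × 4 ≡ 18 (mod 23)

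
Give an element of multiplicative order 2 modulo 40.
9 has order 2 mod 40 since 9^{2} ≡ 1 (mod 40) and no smaller power works.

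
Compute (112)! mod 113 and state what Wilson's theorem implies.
(112)! mod 113 = 112. Since this equals -1 mod 113, Wilson confirms 113 is prime.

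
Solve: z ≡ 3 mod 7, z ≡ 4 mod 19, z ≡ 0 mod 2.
M = 7 × 19 × 2 = 266. M₁ = 38, y₁ ≡ 5 mod 7. M₂ = 14, y₂ ≡ 15 mod 19. M₃ = 133, y₃ ≡ 1 mod 2. z = 3×38×5 + 4×14×15 + 0×133×1 ≡ 80 mod 266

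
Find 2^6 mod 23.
By repeated squaring mod 23: 2^{1}≡2, 2^{2}≡4, 2^{4}≡16. Then 2^{6} = 2^{4+2} ≡ 16 × 4 ≡ 18 mod 23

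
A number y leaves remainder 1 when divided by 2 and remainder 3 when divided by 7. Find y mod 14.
M = 2 × 7 = 14. M₁ = 7, y₁ ≡ 1 mod 2. M₂ = 2, y₂ ≡ 4 mod 7. y = 1×7×1 + 3×2×4 ≡ 3 mod 14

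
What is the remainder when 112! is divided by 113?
By Wilson's theorem, (112)! ≡ -1 ≡ 112 (mod 113)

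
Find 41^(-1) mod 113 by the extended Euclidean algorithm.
Extended GCD: 41(-11) + 113(4) = 1. So 41^(-1) ≡ -11 ≡ 102 mod 113. Verify: 41 × 102 = 4182 ≡ 1 mod 113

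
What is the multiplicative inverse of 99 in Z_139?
Since 139 is prime, by Fermat 99^(-1) ≡ 99^{137} ≡ 66 mod 139. Verify: 99 × 66 = 6534 ≡ 1 mod 139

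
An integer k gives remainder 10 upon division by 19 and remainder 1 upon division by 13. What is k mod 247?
M = 19 × 13 = 247. M₁ = 13, y₁ ≡ 3 mod 19. M₂ = 19, y₂ ≡ 11 mod 13. k = 10×13×3 + 1×19×11 ≡ 105 mod 247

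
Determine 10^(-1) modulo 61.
Since 61 is prime, by Fermat 10^(-1) ≡ 10^{59} ≡ 55 mod 61. Verify: 10 × 55 = 550 ≡ 1 mod 61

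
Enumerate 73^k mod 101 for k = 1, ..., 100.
73^1, 73^2, ..., 73^{100} mod 101: [73, 77, 66, 71, 32, 13, 40, 92, 50, 14, 12, 68, 15, 85, 44, 81, 55, 76, 94, 95, 67, 43, 8, 79, 10, 23, 63, 54, 3, 17, 29, 97, 11, 96, 39, 19, 74, 49, 42, 36, 2, 45, 53, 31, 41, 64, 26, 80, 83, 100, 28, 24, 35, 30, 69, 88, 61, 9, 51, 87, 89, 33, 86, 16, 57, 20, 46, 25, 7, 6, 34, 58, 93, 22, 91, 78, 38, 47, 98, 84, 72, 4, 90, 5, 62, 82, 27, 52, 59, 65, 99, 56, 48, 70, 60, 37, 75, 21, 18, 1]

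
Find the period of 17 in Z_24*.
Powers of 17 mod 24: 17^1≡17, 17^2≡1. Order = 2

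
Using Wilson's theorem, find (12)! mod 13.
By Wilson's theorem, (12)! ≡ -1 ≡ 12 mod 13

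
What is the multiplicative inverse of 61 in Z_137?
Since 137 is prime, by Fermat 61^(-1) ≡ 61^{135} ≡ 9 mod 137. Verify: 61 × 9 = 549 ≡ 1 mod 137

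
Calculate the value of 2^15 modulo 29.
By repeated squaring (mod 29): 2^{1}≡2, 2^{2}≡4, 2^{4}≡16, 2^{8}≡24. Then 2^{15} = 2^{8+4+2+1} ≡ 24 × 16 × 4 × 2 ≡ 27 (mod 29)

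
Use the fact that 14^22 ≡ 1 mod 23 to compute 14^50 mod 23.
By Fermat: 14^{22} ≡ 1 mod 23. 50 = 2×22 + 6. So 14^{50} ≡ 14^{6} ≡ 3 mod 23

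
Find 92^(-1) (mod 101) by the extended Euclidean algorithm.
Extended GCD: 92(-45) + 101(41) = 1. So 92^(-1) ≡ -45 ≡ 56 (mod 101). Verify: 92 × 56 = 5152 ≡ 1 (mod 101)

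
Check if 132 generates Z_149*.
132^{74} ≡ 1 (mod 149) and 74 < 148, so ord_149(132) = 74 ≠ 148 and 132 is not a primitive root.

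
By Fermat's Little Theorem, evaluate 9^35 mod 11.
By Fermat: 9^{10} ≡ 1 mod 11. 35 = 3×10 + 5. So 9^{35} ≡ 9^{5} ≡ 1 mod 11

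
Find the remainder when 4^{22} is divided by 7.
By Fermat: 4^{6} ≡ 1 mod 7. 22 = 3×6 + 4. So 4^{22} ≡ 4^{4} ≡ 4 mod 7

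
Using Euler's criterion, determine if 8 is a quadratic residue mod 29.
By Euler's criterion: 8^{14} ≡ 28 mod 29. Since this equals -1 (≡ 28), 8 is not a QR.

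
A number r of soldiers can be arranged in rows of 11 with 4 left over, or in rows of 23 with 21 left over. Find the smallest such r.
M = 11 × 23 = 253. M₁ = 23, y₁ ≡ 1 (mod 11). M₂ = 11, y₂ ≡ 21 (mod 23). r = 4×23×1 + 21×11×21 ≡ 136 (mod 253)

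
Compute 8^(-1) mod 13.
Since 13 is prime, by Fermat 8^(-1) ≡ 8^{11} ≡ 5 mod 13. Verify: 8 × 5 = 40 ≡ 1 mod 13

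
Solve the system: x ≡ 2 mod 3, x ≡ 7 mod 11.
M = 3 × 11 = 33. M₁ = 11, y₁ ≡ 2 mod 3. M₂ = 3, y₂ ≡ 4 mod 11. x = 2×11×2 + 7×3×4 ≡ 29 mod 33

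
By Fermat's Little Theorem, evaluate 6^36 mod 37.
By Fermat's Little Theorem, 6^{36} ≡ 1 mod 37 since 37 is prime and gcd(6, 37) = 1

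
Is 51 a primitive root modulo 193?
ord_193(51) divides 192. For each prime q|192: 51^{96}≡192, 51^{64}≡84, none ≡ 1. So 51 has order 192 and is a primitive root mod 193.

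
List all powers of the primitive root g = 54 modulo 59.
54^1, 54^2, ..., 54^{58} mod 59: [54, 25, 52, 35, 2, 49, 50, 45, 11, 4, 39, 41, 31, 22, 8, 19, 23, 3, 44, 16, 38, 46, 6, 29, 32, 17, 33, 12, 58, 5, 34, 7, 24, 57, 10, 9, 14, 48, 55, 20, 18, 28, 37, 51, 40, 36, 56, 15, 43, 21, 13, 53, 30, 27, 42, 26, 47, 1]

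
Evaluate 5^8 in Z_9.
By repeated squaring (mod 9): 5^{1}≡5, 5^{2}≡7, 5^{4}≡4, 5^{8}≡7. So 5^{8} ≡ 7 (mod 9)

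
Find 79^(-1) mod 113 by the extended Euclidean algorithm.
Extended GCD: 79(-10) + 113(7) = 1. So 79^(-1) ≡ -10 ≡ 103 mod 113. Verify: 79 × 103 = 8137 ≡ 1 mod 113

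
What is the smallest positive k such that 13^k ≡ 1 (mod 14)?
Powers of 13 mod 14: 13^1≡13, 13^2≡1. So the order of 13 is 2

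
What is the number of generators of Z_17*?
A prime p has φ(p-1) primitive roots; here φ(16) = 8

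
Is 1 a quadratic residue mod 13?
By Euler's criterion: 1^{6} ≡ 1 (mod 13). Since this equals 1, 1 is a QR.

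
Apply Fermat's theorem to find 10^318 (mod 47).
By Fermat: 10^{46} ≡ 1 (mod 47). 318 ≡ 42 (mod 46). So 10^{318} ≡ 10^{42} ≡ 17 (mod 47)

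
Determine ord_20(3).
Powers of 3 mod 20: 3^1≡3, 3^2≡9, 3^3≡7, 3^4≡1. So the order of 3 is 4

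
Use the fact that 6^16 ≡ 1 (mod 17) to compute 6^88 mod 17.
By Fermat: 6^{16} ≡ 1 (mod 17). 88 = 5×16 + 8. So 6^{88} ≡ 6^{8} ≡ 16 (mod 17)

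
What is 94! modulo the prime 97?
(96)! = (94)! × (95) × (96) ≡ -1 (mod 97). So (94)! ≡ -1 × [(96)(95)]^(-1) ≡ 48 (mod 97)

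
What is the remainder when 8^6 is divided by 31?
By repeated squaring (mod 31): 8^{1}≡8, 8^{2}≡2, 8^{4}≡4. Then 8^{6} = 8^{4+2} ≡ 4 × 2 ≡ 8 (mod 31)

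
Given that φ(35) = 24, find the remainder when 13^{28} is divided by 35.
By Euler: 13^{24} ≡ 1 (mod 35) since gcd(13, 35) = 1. 28 = 1×24 + 4. So 13^{28} ≡ 13^{4} ≡ 1 (mod 35)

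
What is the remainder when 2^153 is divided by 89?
Using Fermat: 2^{88} ≡ 1 mod 89. 153 ≡ 65 mod 88. So 2^{153} ≡ 2^{65} ≡ 45 mod 89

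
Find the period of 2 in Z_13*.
Powers of 2 mod 13: 2^1≡2, 2^2≡4, 2^3≡8, 2^4≡3, 2^5≡6, 2^6≡12, 2^7≡11, 2^8≡9, 2^9≡5, 2^10≡10, 2^11≡7, 2^12≡1. So the order of 2 is 12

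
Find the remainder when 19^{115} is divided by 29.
By Fermat: 19^{28} ≡ 1 (mod 29). 115 = 4×28 + 3. So 19^{115} ≡ 19^{3} ≡ 15 (mod 29)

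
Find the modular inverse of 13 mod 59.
Since 59 is prime, by Fermat 13^(-1) ≡ 13^{57} ≡ 50 (mod 59). Verify: 13 × 50 = 650 ≡ 1 (mod 59)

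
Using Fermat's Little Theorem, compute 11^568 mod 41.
By Fermat: 11^{40} ≡ 1 (mod 41). 568 ≡ 8 (mod 40). So 11^{568} ≡ 11^{8} ≡ 16 (mod 41)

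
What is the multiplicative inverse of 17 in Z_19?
Since 19 is prime, by Fermat 17^(-1) ≡ 17^{17} ≡ 9 mod 19. Verify: 17 × 9 = 153 ≡ 1 mod 19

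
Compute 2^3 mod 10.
2^{3} = 8 ≡ 8 mod 10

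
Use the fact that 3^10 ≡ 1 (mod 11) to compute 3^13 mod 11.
By Fermat: 3^{10} ≡ 1 (mod 11). So 3^{13} = 3^{10} · 3^{3} ≡ 3^{3} ≡ 5 (mod 11)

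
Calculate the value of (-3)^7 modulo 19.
By repeated squaring mod 19: (-3)^{1}≡16, (-3)^{2}≡9, (-3)^{4}≡5. Then (-3)^{7} = (-3)^{4+2+1} ≡ 5 × 9 × 16 ≡ 17 mod 19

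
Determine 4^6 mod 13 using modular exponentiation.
By repeated squaring (mod 13): 4^{1}≡4, 4^{2}≡3, 4^{4}≡9. Then 4^{6} = 4^{4+2} ≡ 9 × 3 ≡ 1 (mod 13)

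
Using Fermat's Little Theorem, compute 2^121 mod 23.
By Fermat: 2^{22} ≡ 1 (mod 23). 121 = 5×22 + 11. So 2^{121} ≡ 2^{11} ≡ 1 (mod 23)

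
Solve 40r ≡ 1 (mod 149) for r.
Since 149 is prime, by Fermat 40^(-1) ≡ 40^{147} ≡ 41 (mod 149). Verify: 40 × 41 = 1640 ≡ 1 (mod 149)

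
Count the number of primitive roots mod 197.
A prime p has φ(p-1) primitive roots; here φ(196) = 84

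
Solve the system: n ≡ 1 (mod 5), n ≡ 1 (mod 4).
M = 5 × 4 = 20. M₁ = 4, y₁ ≡ 4 (mod 5). M₂ = 5, y₂ ≡ 1 (mod 4). n = 1×4×4 + 1×5×1 ≡ 1 (mod 20)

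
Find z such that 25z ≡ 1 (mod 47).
Since 47 is prime, by Fermat 25^(-1) ≡ 25^{45} ≡ 32 (mod 47). Verify: 25 × 32 = 800 ≡ 1 (mod 47)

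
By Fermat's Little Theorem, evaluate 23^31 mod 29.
By Fermat: 23^{28} ≡ 1 (mod 29). So 23^{31} = 23^{28} · 23^{3} ≡ 23^{3} ≡ 16 (mod 29)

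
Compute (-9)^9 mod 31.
By repeated squaring mod 31: (-9)^{1}≡22, (-9)^{2}≡19, (-9)^{4}≡20, (-9)^{8}≡28. Then (-9)^{9} = (-9)^{8+1} ≡ 28 × 22 ≡ 27 mod 31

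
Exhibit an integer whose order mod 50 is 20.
3 has order 20 mod 50 since 3^{20} ≡ 1 mod 50 and no smaller power works.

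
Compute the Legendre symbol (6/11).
(6/11) = 6^{5} mod 11 = -1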